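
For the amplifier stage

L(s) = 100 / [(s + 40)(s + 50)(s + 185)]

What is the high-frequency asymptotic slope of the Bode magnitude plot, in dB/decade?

-60 dB/decade

Each pole contributes −20 dB/decade at high frequency; each zero contributes +20 dB/decade.
Net: 0 zero(s) − 3 pole(s) → -60 dB/decade.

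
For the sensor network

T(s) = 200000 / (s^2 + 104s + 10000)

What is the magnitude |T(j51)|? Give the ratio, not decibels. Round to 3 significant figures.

22.0

At s = jω = j51:
quadratic: (j51)² + 104·j51 + 10000 = 7399 + j5304 → |·| ≈ 9103.7, ∠ ≈ 35.63°
|T| = 200000 / 9103.7 ≈ 21.969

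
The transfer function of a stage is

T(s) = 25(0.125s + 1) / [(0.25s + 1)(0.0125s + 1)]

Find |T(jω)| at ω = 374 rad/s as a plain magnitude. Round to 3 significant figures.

At ω = 374 rad/s:
zero (1 + j374·0.125) = 1 + j46.75 → |·| ≈ 46.761, ∠ ≈ 88.77°
pole (1 + j374·0.25) = 1 + j93.5 → |·| ≈ 93.505, ∠ ≈ 89.39°
pole (1 + j374·0.0125) = 1 + j4.675 → |·| ≈ 4.7808, ∠ ≈ 77.93°
|T| = 25 · 46.761 / (93.505 · 4.7808) ≈ 2.6151

2.62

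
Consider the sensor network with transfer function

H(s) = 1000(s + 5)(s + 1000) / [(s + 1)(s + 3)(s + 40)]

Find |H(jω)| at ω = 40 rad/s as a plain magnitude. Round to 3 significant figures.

At s = jω = j40:
zero (s+5): 5 + j40 → |·| = √(5²+40²) = √1625 ≈ 40.311, ∠ = arctan(40/5) ≈ 82.87°
zero (s+1000): 1000 + j40 → |·| = √(1000²+40²) = √1001600 ≈ 1000.8, ∠ = arctan(40/1000) ≈ 2.29°
pole (s+1): 1 + j40 → |·| = √(1²+40²) = √1601 ≈ 40.012, ∠ = arctan(40/1) ≈ 88.57°
pole (s+3): 3 + j40 → |·| = √(3²+40²) = √1609 ≈ 40.112, ∠ = arctan(40/3) ≈ 85.71°
pole (s+40): 40 + j40 → |·| = √(40²+40²) = √3200 ≈ 56.569, ∠ = arctan(40/40) ≈ 45.00°
|H| = 1000 · 40343 / 90791 ≈ 444.35

444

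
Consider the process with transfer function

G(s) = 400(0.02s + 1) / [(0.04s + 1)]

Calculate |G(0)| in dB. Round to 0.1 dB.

52.0 dB

G(0) = 400 · 1 / 1 = 400
20 log₁₀(400) ≈ 52.04 dB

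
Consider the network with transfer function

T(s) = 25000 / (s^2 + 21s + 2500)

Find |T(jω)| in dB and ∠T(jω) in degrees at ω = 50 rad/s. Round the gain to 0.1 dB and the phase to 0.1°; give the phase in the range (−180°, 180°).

At s = jω = j50:
quadratic: (j50)² + 21·j50 + 2500 = 0 + j1050 → |·| ≈ 1050, ∠ ≈ 90.00°
|T| = 25000 / 1050 ≈ 23.81
Gain = 20 log₁₀(23.81) ≈ 27.54 dB
∠T = 0.00° − 90.00° = -90.00°

27.5 dB, -90.0°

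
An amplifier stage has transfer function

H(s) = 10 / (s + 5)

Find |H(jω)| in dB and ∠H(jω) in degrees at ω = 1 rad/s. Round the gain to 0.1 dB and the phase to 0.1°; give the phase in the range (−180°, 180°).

5.9 dB, -11.3°

Substitute s = j1:
Numerator: 10 = 10 + j0
Denominator: (j1) + 5 = 5 + j1
|N| = √(10² + 0²) ≈ 10, ∠N ≈ 0.00°
|D| = √(5² + 1²) ≈ 5.099, ∠D ≈ 11.31°
|H| = 10 / 5.099 ≈ 1.9612
Gain = 20 log₁₀(1.9612) ≈ 5.85 dB
∠H = 0.00° − 11.31° = -11.31°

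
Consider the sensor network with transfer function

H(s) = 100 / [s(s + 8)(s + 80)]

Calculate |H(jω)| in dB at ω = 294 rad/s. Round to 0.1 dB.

At s = jω = j294:
pole (s+8): 8 + j294 → |·| = √(8²+294²) = √86500 ≈ 294.11, ∠ = arctan(294/8) ≈ 88.44°
pole (s+80): 80 + j294 → |·| = √(80²+294²) = √92836 ≈ 304.69, ∠ = arctan(294/80) ≈ 74.78°
pole at origin: |s| = 294, ∠ = 90.00° (in denominator)
|H| = 100 / 2.6346e+07 ≈ 3.7956e-06
Gain = 20 log₁₀(3.7956e-06) ≈ -108.41 dB

-108.4 dB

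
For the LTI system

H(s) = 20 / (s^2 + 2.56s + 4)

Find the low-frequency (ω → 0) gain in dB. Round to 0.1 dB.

H(0) = 20 / 4 = 5
20 log₁₀(5) ≈ 13.98 dB

14.0 dB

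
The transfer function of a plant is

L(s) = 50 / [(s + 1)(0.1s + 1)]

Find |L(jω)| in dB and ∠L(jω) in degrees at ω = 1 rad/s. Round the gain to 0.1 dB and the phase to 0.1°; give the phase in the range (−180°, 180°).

At ω = 1 rad/s:
pole (1 + j1·1) = 1 + j1 → |·| ≈ 1.4142, ∠ ≈ 45.00°
pole (1 + j1·0.1) = 1 + j0.1 → |·| ≈ 1.005, ∠ ≈ 5.71°
|L| = 50 · 1 / (1.4142 · 1.005) ≈ 35.18
Gain = 20 log₁₀(35.18) ≈ 30.93 dB
∠L = (0°) − (45.00° + 5.71°) = -50.71°

30.9 dB, -50.7°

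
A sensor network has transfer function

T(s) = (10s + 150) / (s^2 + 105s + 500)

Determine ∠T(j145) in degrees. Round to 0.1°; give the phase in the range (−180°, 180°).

-59.3°

Substitute s = j145:
Numerator: 10(j145) + 150 = 150 + j1450
Denominator: (j145)^2 + 105(j145) + 500 = -20525 + j15225
|N| = √(150² + 1450²) ≈ 1457.7, ∠N ≈ 84.09°
|D| = √(20525² + 15225²) ≈ 25555, ∠D ≈ 143.43°
∠T = 84.09° − 143.43° = -59.34°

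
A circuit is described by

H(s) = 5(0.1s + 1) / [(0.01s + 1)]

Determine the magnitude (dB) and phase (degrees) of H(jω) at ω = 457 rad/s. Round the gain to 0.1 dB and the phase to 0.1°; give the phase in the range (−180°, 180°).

33.8 dB, 11.1°

At ω = 457 rad/s:
zero (1 + j457·0.1) = 1 + j45.7 → |·| ≈ 45.711, ∠ ≈ 88.75°
pole (1 + j457·0.01) = 1 + j4.57 → |·| ≈ 4.6781, ∠ ≈ 77.66°
|H| = 5 · 45.711 / (4.6781) ≈ 48.856
Gain = 20 log₁₀(48.856) ≈ 33.78 dB
∠H = (88.75°) − (77.66°) = 11.09°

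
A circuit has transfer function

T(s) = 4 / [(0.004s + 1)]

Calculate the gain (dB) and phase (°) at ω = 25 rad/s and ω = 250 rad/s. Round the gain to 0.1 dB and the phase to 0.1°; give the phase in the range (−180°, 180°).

At ω = 25 rad/s:
pole (1 + j25·0.004) = 1 + j0.1 → |·| ≈ 1.005, ∠ ≈ 5.71°
|T| = 4 · 1 / (1.005) ≈ 3.9801
Gain = 20 log₁₀(3.9801) ≈ 12.00 dB
∠T = (0°) − (5.71°) = -5.71°

At ω = 250 rad/s:
pole (1 + j250·0.004) = 1 + j1 → |·| ≈ 1.4142, ∠ ≈ 45.00°
|T| = 4 · 1 / (1.4142) ≈ 2.8285
Gain = 20 log₁₀(2.8285) ≈ 9.03 dB
∠T = (0°) − (45.00°) = -45.00°

ω = 25: 12.0 dB, -5.7°; ω = 250: 9.0 dB, -45.0°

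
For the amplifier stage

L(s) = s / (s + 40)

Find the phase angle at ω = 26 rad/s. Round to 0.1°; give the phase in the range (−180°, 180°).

At s = jω = j26:
zero at origin: s = j26 → |·| = 26, ∠ = 90.00°
pole (s+40): 40 + j26 → |·| = √(40²+26²) = √2276 ≈ 47.707, ∠ = arctan(26/40) ≈ 33.02°
∠L = 90.00° − 33.02° = 56.98°

57.0°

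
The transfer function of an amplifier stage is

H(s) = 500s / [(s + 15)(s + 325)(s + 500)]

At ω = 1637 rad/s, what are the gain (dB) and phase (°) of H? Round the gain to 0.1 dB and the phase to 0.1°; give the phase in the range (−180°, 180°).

-75.1 dB, -151.3°

At s = jω = j1637:
zero at origin: s = j1637 → |·| = 1637, ∠ = 90.00°
pole (s+15): 15 + j1637 → |·| = √(15²+1637²) = √2679994 ≈ 1637.1, ∠ = arctan(1637/15) ≈ 89.48°
pole (s+325): 325 + j1637 → |·| = √(325²+1637²) = √2785394 ≈ 1668.9, ∠ = arctan(1637/325) ≈ 78.77°
pole (s+500): 500 + j1637 → |·| = √(500²+1637²) = √2929769 ≈ 1711.7, ∠ = arctan(1637/500) ≈ 73.02°
|H| = 500 · 1637 / 4.6766e+09 ≈ 0.00017502
Gain = 20 log₁₀(0.00017502) ≈ -75.14 dB
∠H = 90.00° − 241.27° = -151.27°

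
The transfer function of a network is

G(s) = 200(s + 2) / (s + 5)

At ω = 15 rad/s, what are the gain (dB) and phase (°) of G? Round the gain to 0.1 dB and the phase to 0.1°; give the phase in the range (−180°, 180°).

At s = jω = j15:
zero (s+2): 2 + j15 → |·| = √(2²+15²) = √229 ≈ 15.133, ∠ = arctan(15/2) ≈ 82.41°
pole (s+5): 5 + j15 → |·| = √(5²+15²) = √250 ≈ 15.811, ∠ = arctan(15/5) ≈ 71.57°
|G| = 200 · 15.133 / 15.811 ≈ 191.42
Gain = 20 log₁₀(191.42) ≈ 45.64 dB
∠G = 82.41° − 71.57° = 10.84°

45.6 dB, 10.8°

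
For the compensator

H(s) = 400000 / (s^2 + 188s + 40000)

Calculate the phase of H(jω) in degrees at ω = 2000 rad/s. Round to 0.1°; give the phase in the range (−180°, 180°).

At s = jω = j2000:
quadratic: (j2000)² + 188·j2000 + 40000 = -3960000 + j376000 → |·| ≈ 3.9778e+06, ∠ ≈ 174.58°
∠H = 0.00° − 174.58° = -174.58°

-174.6°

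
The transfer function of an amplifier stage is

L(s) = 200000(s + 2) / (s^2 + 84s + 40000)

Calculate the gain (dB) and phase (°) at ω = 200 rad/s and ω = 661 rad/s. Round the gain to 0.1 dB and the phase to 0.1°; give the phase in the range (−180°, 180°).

ω = 200: 67.5 dB, -0.6°; ω = 661: 50.4 dB, -82.2°

At s = jω = j200:
zero (s+2): 2 + j200 → |·| = √(2²+200²) = √40004 ≈ 200.01, ∠ = arctan(200/2) ≈ 89.43°
quadratic: (j200)² + 84·j200 + 40000 = 0 + j16800 → |·| ≈ 16800, ∠ ≈ 90.00°
|L| = 200000 · 200.01 / 16800 ≈ 2381.1
Gain = 20 log₁₀(2381.1) ≈ 67.54 dB
∠L = 89.43° − 90.00° = -0.57°

At s = jω = j661:
zero (s+2): 2 + j661 → |·| = √(2²+661²) = √436925 ≈ 661, ∠ = arctan(661/2) ≈ 89.83°
quadratic: (j661)² + 84·j661 + 40000 = -396921 + j55524 → |·| ≈ 4.0079e+05, ∠ ≈ 172.04°
|L| = 200000 · 661 / 4.0079e+05 ≈ 329.85
Gain = 20 log₁₀(329.85) ≈ 50.37 dB
∠L = 89.83° − 172.04° = -82.21°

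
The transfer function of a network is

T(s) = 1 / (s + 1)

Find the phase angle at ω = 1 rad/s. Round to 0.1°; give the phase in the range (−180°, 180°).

-45.0°

At s = jω = j1:
pole (s+1): 1 + j1 → |·| = √(1²+1²) = √2 ≈ 1.4142, ∠ = arctan(1/1) ≈ 45.00°
∠T = 0.00° − 45.00° = -45.00°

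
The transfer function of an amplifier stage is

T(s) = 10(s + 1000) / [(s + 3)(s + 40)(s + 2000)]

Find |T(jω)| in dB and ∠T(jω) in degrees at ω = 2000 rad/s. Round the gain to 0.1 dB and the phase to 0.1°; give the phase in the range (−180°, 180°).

At s = jω = j2000:
zero (s+1000): 1000 + j2000 → |·| = √(1000²+2000²) = √5000000 ≈ 2236.1, ∠ = arctan(2000/1000) ≈ 63.43°
pole (s+3): 3 + j2000 → |·| = √(3²+2000²) = √4000009 ≈ 2000, ∠ = arctan(2000/3) ≈ 89.91°
pole (s+40): 40 + j2000 → |·| = √(40²+2000²) = √4001600 ≈ 2000.4, ∠ = arctan(2000/40) ≈ 88.85°
pole (s+2000): 2000 + j2000 → |·| = √(2000²+2000²) = √8000000 ≈ 2828.4, ∠ = arctan(2000/2000) ≈ 45.00°
|T| = 10 · 2236.1 / 1.1316e+10 ≈ 1.9761e-06
Gain = 20 log₁₀(1.9761e-06) ≈ -114.08 dB
∠T = 63.43° − 223.76° = -160.33°

-114.1 dB, -160.3°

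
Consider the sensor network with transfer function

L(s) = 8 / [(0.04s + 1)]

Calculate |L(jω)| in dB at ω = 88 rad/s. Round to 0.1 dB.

6.8 dB

At ω = 88 rad/s:
pole (1 + j88·0.04) = 1 + j3.52 → |·| ≈ 3.6593, ∠ ≈ 74.14°
|L| = 8 · 1 / (3.6593) ≈ 2.1862
Gain = 20 log₁₀(2.1862) ≈ 6.79 dB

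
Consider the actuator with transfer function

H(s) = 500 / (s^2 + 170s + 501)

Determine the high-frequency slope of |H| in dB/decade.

Each pole contributes −20 dB/decade at high frequency; each zero contributes +20 dB/decade.
Net: 0 zero(s) − 2 pole(s) → -40 dB/decade.

-40 dB/decade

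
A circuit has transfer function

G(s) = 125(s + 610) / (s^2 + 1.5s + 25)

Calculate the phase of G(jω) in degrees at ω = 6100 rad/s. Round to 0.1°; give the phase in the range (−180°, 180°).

At s = jω = j6100:
zero (s+610): 610 + j6100 → |·| = √(610²+6100²) = √37582100 ≈ 6130.4, ∠ = arctan(6100/610) ≈ 84.29°
quadratic: (j6100)² + 1.5·j6100 + 25 = -37209975 + j9150 → |·| ≈ 3.721e+07, ∠ ≈ 179.99°
∠G = 84.29° − 179.99° = -95.70°

-95.7°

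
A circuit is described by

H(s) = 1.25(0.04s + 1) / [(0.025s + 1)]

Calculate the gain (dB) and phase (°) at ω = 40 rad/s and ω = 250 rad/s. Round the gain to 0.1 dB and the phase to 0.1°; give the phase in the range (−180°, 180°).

At ω = 40 rad/s:
zero (1 + j40·0.04) = 1 + j1.6 → |·| ≈ 1.8868, ∠ ≈ 57.99°
pole (1 + j40·0.025) = 1 + j1 → |·| ≈ 1.4142, ∠ ≈ 45.00°
|H| = 1.25 · 1.8868 / (1.4142) ≈ 1.6677
Gain = 20 log₁₀(1.6677) ≈ 4.44 dB
∠H = (57.99°) − (45.00°) = 12.99°

At ω = 250 rad/s:
zero (1 + j250·0.04) = 1 + j10 → |·| ≈ 10.05, ∠ ≈ 84.29°
pole (1 + j250·0.025) = 1 + j6.25 → |·| ≈ 6.3295, ∠ ≈ 80.91°
|H| = 1.25 · 10.05 / (6.3295) ≈ 1.9848
Gain = 20 log₁₀(1.9848) ≈ 5.95 dB
∠H = (84.29°) − (80.91°) = 3.38°

ω = 40: 4.4 dB, 13.0°; ω = 250: 6.0 dB, 3.4°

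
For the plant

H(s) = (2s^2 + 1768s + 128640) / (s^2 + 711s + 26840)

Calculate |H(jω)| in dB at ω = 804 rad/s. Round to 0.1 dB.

6.8 dB

Substitute s = j804:
Numerator: 2(j804)^2 + 1768(j804) + 128640 = -1164192 + j1421472
Denominator: (j804)^2 + 711(j804) + 26840 = -619576 + j571644
|N| = √(1164192² + 1421472²) ≈ 1.8374e+06, ∠N ≈ 129.32°
|D| = √(619576² + 571644²) ≈ 8.43e+05, ∠D ≈ 137.30°
|H| = 1.8374e+06 / 8.43e+05 ≈ 2.1796
Gain = 20 log₁₀(2.1796) ≈ 6.77 dB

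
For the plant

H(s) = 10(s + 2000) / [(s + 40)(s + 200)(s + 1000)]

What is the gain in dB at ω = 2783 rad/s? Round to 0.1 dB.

-116.5 dB

At s = jω = j2783:
zero (s+2000): 2000 + j2783 → |·| = √(2000²+2783²) = √11745089 ≈ 3427.1, ∠ = arctan(2783/2000) ≈ 54.30°
pole (s+40): 40 + j2783 → |·| = √(40²+2783²) = √7746689 ≈ 2783.3, ∠ = arctan(2783/40) ≈ 89.18°
pole (s+200): 200 + j2783 → |·| = √(200²+2783²) = √7785089 ≈ 2790.2, ∠ = arctan(2783/200) ≈ 85.89°
pole (s+1000): 1000 + j2783 → |·| = √(1000²+2783²) = √8745089 ≈ 2957.2, ∠ = arctan(2783/1000) ≈ 70.24°
|H| = 10 · 3427.1 / 2.2966e+10 ≈ 1.4922e-06
Gain = 20 log₁₀(1.4922e-06) ≈ -116.52 dB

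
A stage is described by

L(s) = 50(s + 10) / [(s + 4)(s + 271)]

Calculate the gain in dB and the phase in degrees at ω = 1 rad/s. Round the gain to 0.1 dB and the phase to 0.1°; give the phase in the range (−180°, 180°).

At s = jω = j1:
zero (s+10): 10 + j1 → |·| = √(10²+1²) = √101 ≈ 10.05, ∠ = arctan(1/10) ≈ 5.71°
pole (s+4): 4 + j1 → |·| = √(4²+1²) = √17 ≈ 4.1231, ∠ = arctan(1/4) ≈ 14.04°
pole (s+271): 271 + j1 → |·| = √(271²+1²) = √73442 ≈ 271, ∠ = arctan(1/271) ≈ 0.21°
|L| = 50 · 10.05 / 1117.4 ≈ 0.4497
Gain = 20 log₁₀(0.4497) ≈ -6.94 dB
∠L = 5.71° − 14.25° = -8.54°

-6.9 dB, -8.5°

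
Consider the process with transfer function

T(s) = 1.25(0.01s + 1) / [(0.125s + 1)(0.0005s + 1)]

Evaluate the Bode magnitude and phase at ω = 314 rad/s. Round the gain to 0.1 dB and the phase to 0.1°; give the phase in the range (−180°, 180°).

-19.7 dB, -25.1°

At ω = 314 rad/s:
zero (1 + j314·0.01) = 1 + j3.14 → |·| ≈ 3.2954, ∠ ≈ 72.33°
pole (1 + j314·0.125) = 1 + j39.25 → |·| ≈ 39.263, ∠ ≈ 88.54°
pole (1 + j314·0.0005) = 1 + j0.157 → |·| ≈ 1.0122, ∠ ≈ 8.92°
|T| = 1.25 · 3.2954 / (39.263 · 1.0122) ≈ 0.10365
Gain = 20 log₁₀(0.10365) ≈ -19.69 dB
∠T = (72.33°) − (88.54° + 8.92°) = -25.13°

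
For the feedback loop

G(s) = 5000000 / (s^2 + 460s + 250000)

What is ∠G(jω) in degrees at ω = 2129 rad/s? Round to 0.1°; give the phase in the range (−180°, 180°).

At s = jω = j2129:
quadratic: (j2129)² + 460·j2129 + 250000 = -4282641 + j979340 → |·| ≈ 4.3932e+06, ∠ ≈ 167.12°
∠G = 0.00° − 167.12° = -167.12°

-167.1°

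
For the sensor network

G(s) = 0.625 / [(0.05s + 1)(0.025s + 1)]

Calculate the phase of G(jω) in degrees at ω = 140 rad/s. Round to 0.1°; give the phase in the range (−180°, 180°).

-155.9°

At ω = 140 rad/s:
pole (1 + j140·0.05) = 1 + j7 → |·| ≈ 7.0711, ∠ ≈ 81.87°
pole (1 + j140·0.025) = 1 + j3.5 → |·| ≈ 3.6401, ∠ ≈ 74.05°
∠G = (0°) − (81.87° + 74.05°) = -155.92°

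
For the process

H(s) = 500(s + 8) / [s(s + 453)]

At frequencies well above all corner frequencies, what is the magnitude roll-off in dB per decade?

-20 dB/decade

Each pole contributes −20 dB/decade at high frequency; each zero contributes +20 dB/decade.
Net: 1 zero(s) − 2 pole(s) → -20 dB/decade.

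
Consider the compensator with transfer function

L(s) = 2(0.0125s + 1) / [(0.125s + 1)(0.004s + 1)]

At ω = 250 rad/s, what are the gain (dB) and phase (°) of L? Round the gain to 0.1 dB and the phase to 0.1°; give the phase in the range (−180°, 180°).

-16.6 dB, -60.9°

At ω = 250 rad/s:
zero (1 + j250·0.0125) = 1 + j3.125 → |·| ≈ 3.2811, ∠ ≈ 72.26°
pole (1 + j250·0.125) = 1 + j31.25 → |·| ≈ 31.266, ∠ ≈ 88.17°
pole (1 + j250·0.004) = 1 + j1 → |·| ≈ 1.4142, ∠ ≈ 45.00°
|L| = 2 · 3.2811 / (31.266 · 1.4142) ≈ 0.14841
Gain = 20 log₁₀(0.14841) ≈ -16.57 dB
∠L = (72.26°) − (88.17° + 45.00°) = -60.91°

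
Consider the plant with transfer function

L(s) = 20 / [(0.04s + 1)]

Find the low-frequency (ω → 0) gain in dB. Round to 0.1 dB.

26.0 dB

L(0) = 20 · 1 / 1 = 20
20 log₁₀(20) ≈ 26.02 dB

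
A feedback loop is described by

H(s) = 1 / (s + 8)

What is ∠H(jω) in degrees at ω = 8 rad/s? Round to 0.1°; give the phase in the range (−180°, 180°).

Substitute s = j8:
Numerator: 1 = 1 + j0
Denominator: (j8) + 8 = 8 + j8
|N| = √(1² + 0²) ≈ 1, ∠N ≈ 0.00°
|D| = √(8² + 8²) ≈ 11.314, ∠D ≈ 45.00°
∠H = 0.00° − 45.00° = -45.00°

-45.0°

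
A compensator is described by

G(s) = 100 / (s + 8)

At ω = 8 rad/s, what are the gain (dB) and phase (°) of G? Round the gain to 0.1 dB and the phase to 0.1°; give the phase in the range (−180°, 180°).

At s = jω = j8:
pole (s+8): 8 + j8 → |·| = √(8²+8²) = √128 ≈ 11.314, ∠ = arctan(8/8) ≈ 45.00°
|G| = 100 / 11.314 ≈ 8.8386
Gain = 20 log₁₀(8.8386) ≈ 18.93 dB
∠G = 0.00° − 45.00° = -45.00°

18.9 dB, -45.0°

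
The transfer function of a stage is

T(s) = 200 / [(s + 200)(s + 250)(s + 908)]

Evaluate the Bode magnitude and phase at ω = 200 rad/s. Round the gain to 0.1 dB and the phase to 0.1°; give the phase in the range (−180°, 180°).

-112.5 dB, -96.1°

At s = jω = j200:
pole (s+200): 200 + j200 → |·| = √(200²+200²) = √80000 ≈ 282.84, ∠ = arctan(200/200) ≈ 45.00°
pole (s+250): 250 + j200 → |·| = √(250²+200²) = √102500 ≈ 320.16, ∠ = arctan(200/250) ≈ 38.66°
pole (s+908): 908 + j200 → |·| = √(908²+200²) = √864464 ≈ 929.77, ∠ = arctan(200/908) ≈ 12.42°
|T| = 200 / 8.4194e+07 ≈ 2.3755e-06
Gain = 20 log₁₀(2.3755e-06) ≈ -112.48 dB
∠T = 0.00° − 96.08° = -96.08°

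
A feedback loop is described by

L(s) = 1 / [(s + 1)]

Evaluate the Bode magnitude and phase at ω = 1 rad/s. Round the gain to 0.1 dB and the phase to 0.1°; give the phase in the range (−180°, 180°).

-3.0 dB, -45.0°

At ω = 1 rad/s:
pole (1 + j1·1) = 1 + j1 → |·| ≈ 1.4142, ∠ ≈ 45.00°
|L| = 1 · 1 / (1.4142) ≈ 0.70711
Gain = 20 log₁₀(0.70711) ≈ -3.01 dB
∠L = (0°) − (45.00°) = -45.00°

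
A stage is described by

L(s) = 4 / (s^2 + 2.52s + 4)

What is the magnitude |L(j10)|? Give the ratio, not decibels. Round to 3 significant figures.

At s = jω = j10:
quadratic: (j10)² + 2.52·j10 + 4 = -96 + j25.2 → |·| ≈ 99.252, ∠ ≈ 165.29°
|L| = 4 / 99.252 ≈ 0.040301

0.0403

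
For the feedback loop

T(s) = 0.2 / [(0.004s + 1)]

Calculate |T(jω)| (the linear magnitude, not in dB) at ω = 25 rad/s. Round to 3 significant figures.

0.199

At ω = 25 rad/s:
pole (1 + j25·0.004) = 1 + j0.1 → |·| ≈ 1.005, ∠ ≈ 5.71°
|T| = 0.2 · 1 / (1.005) ≈ 0.199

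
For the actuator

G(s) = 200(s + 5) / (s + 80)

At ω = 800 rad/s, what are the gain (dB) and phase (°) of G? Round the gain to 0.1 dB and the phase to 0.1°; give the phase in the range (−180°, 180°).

46.0 dB, 5.4°

At s = jω = j800:
zero (s+5): 5 + j800 → |·| = √(5²+800²) = √640025 ≈ 800.02, ∠ = arctan(800/5) ≈ 89.64°
pole (s+80): 80 + j800 → |·| = √(80²+800²) = √646400 ≈ 803.99, ∠ = arctan(800/80) ≈ 84.29°
|G| = 200 · 800.02 / 803.99 ≈ 199.01
Gain = 20 log₁₀(199.01) ≈ 45.98 dB
∠G = 89.64° − 84.29° = 5.35°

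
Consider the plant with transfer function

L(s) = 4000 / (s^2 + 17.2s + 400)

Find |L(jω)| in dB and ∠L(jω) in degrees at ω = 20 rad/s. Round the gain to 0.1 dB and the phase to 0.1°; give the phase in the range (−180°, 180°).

21.3 dB, -90.0°

At s = jω = j20:
quadratic: (j20)² + 17.2·j20 + 400 = 0 + j344 → |·| ≈ 344, ∠ ≈ 90.00°
|L| = 4000 / 344 ≈ 11.628
Gain = 20 log₁₀(11.628) ≈ 21.31 dB
∠L = 0.00° − 90.00° = -90.00°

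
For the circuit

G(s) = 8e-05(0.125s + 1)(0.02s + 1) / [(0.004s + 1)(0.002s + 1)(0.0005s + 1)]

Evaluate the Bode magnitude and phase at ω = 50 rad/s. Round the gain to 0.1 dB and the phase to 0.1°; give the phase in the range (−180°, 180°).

-63.1 dB, 107.5°

At ω = 50 rad/s:
zero (1 + j50·0.125) = 1 + j6.25 → |·| ≈ 6.3295, ∠ ≈ 80.91°
zero (1 + j50·0.02) = 1 + j1 → |·| ≈ 1.4142, ∠ ≈ 45.00°
pole (1 + j50·0.004) = 1 + j0.2 → |·| ≈ 1.0198, ∠ ≈ 11.31°
pole (1 + j50·0.002) = 1 + j0.1 → |·| ≈ 1.005, ∠ ≈ 5.71°
pole (1 + j50·0.0005) = 1 + j0.025 → |·| ≈ 1.0003, ∠ ≈ 1.43°
|G| = 8e-05 · 6.3295 · 1.4142 / (1.0198 · 1.005 · 1.0003) ≈ 0.00069849
Gain = 20 log₁₀(0.00069849) ≈ -63.12 dB
∠G = (80.91° + 45.00°) − (11.31° + 5.71° + 1.43°) = 107.46°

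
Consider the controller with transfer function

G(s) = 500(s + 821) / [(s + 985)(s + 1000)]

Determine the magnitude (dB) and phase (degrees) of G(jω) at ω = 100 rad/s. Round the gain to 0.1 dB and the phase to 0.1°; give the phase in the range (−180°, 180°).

At s = jω = j100:
zero (s+821): 821 + j100 → |·| = √(821²+100²) = √684041 ≈ 827.07, ∠ = arctan(100/821) ≈ 6.94°
pole (s+985): 985 + j100 → |·| = √(985²+100²) = √980225 ≈ 990.06, ∠ = arctan(100/985) ≈ 5.80°
pole (s+1000): 1000 + j100 → |·| = √(1000²+100²) = √1010000 ≈ 1005, ∠ = arctan(100/1000) ≈ 5.71°
|G| = 500 · 827.07 / 9.9501e+05 ≈ 0.41561
Gain = 20 log₁₀(0.41561) ≈ -7.63 dB
∠G = 6.94° − 11.51° = -4.57°

-7.6 dB, -4.6°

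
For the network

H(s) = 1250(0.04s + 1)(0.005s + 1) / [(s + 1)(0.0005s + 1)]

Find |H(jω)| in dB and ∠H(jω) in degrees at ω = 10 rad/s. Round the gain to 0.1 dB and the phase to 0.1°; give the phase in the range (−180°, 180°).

At ω = 10 rad/s:
zero (1 + j10·0.04) = 1 + j0.4 → |·| ≈ 1.077, ∠ ≈ 21.80°
zero (1 + j10·0.005) = 1 + j0.05 → |·| ≈ 1.0012, ∠ ≈ 2.86°
pole (1 + j10·1) = 1 + j10 → |·| ≈ 10.05, ∠ ≈ 84.29°
pole (1 + j10·0.0005) = 1 + j0.005 → |·| ≈ 1, ∠ ≈ 0.29°
|H| = 1250 · 1.077 · 1.0012 / (10.05 · 1) ≈ 134.12
Gain = 20 log₁₀(134.12) ≈ 42.55 dB
∠H = (21.80° + 2.86°) − (84.29° + 0.29°) = -59.92°

42.6 dB, -59.9°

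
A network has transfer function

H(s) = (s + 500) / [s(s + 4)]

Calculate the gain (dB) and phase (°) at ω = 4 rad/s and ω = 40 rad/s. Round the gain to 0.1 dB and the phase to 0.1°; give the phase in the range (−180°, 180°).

ω = 4: 26.9 dB, -134.5°; ω = 40: -10.1 dB, -169.7°

At s = jω = j4:
zero (s+500): 500 + j4 → |·| = √(500²+4²) = √250016 ≈ 500.02, ∠ = arctan(4/500) ≈ 0.46°
pole (s+4): 4 + j4 → |·| = √(4²+4²) = √32 ≈ 5.6569, ∠ = arctan(4/4) ≈ 45.00°
pole at origin: |s| = 4, ∠ = 90.00° (in denominator)
|H| = 1 · 500.02 / 22.628 ≈ 22.097
Gain = 20 log₁₀(22.097) ≈ 26.89 dB
∠H = 0.46° − 135.00° = -134.54°

At s = jω = j40:
zero (s+500): 500 + j40 → |·| = √(500²+40²) = √251600 ≈ 501.6, ∠ = arctan(40/500) ≈ 4.57°
pole (s+4): 4 + j40 → |·| = √(4²+40²) = √1616 ≈ 40.2, ∠ = arctan(40/4) ≈ 84.29°
pole at origin: |s| = 40, ∠ = 90.00° (in denominator)
|H| = 1 · 501.6 / 1608 ≈ 0.31194
Gain = 20 log₁₀(0.31194) ≈ -10.12 dB
∠H = 4.57° − 174.29° = -169.72°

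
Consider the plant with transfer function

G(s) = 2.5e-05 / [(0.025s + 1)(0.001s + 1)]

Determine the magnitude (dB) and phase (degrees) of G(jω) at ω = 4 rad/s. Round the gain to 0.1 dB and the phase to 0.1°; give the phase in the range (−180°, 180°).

At ω = 4 rad/s:
pole (1 + j4·0.025) = 1 + j0.1 → |·| ≈ 1.005, ∠ ≈ 5.71°
pole (1 + j4·0.001) = 1 + j0.004 → |·| ≈ 1, ∠ ≈ 0.23°
|G| = 2.5e-05 · 1 / (1.005 · 1) ≈ 2.4876e-05
Gain = 20 log₁₀(2.4876e-05) ≈ -92.08 dB
∠G = (0°) − (5.71° + 0.23°) = -5.94°

-92.1 dB, -5.9°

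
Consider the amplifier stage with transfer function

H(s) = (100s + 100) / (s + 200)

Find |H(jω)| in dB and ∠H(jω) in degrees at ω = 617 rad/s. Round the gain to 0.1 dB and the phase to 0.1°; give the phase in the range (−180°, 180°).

Substitute s = j617:
Numerator: 100(j617) + 100 = 100 + j61700
Denominator: (j617) + 200 = 200 + j617
|N| = √(100² + 61700²) ≈ 61700, ∠N ≈ 89.91°
|D| = √(200² + 617²) ≈ 648.61, ∠D ≈ 72.04°
|H| = 61700 / 648.61 ≈ 95.127
Gain = 20 log₁₀(95.127) ≈ 39.57 dB
∠H = 89.91° − 72.04° = 17.87°

39.6 dB, 17.9°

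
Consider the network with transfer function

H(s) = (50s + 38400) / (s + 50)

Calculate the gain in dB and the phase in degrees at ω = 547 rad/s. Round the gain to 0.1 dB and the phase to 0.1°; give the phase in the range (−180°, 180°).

38.7 dB, -49.3°

Substitute s = j547:
Numerator: 50(j547) + 38400 = 38400 + j27350
Denominator: (j547) + 50 = 50 + j547
|N| = √(38400² + 27350²) ≈ 47144, ∠N ≈ 35.46°
|D| = √(50² + 547²) ≈ 549.28, ∠D ≈ 84.78°
|H| = 47144 / 549.28 ≈ 85.829
Gain = 20 log₁₀(85.829) ≈ 38.67 dB
∠H = 35.46° − 84.78° = -49.32°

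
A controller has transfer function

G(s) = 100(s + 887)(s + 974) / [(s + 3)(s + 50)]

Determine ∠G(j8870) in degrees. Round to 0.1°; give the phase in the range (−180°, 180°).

At s = jω = j8870:
zero (s+887): 887 + j8870 → |·| = √(887²+8870²) = √79463669 ≈ 8914.2, ∠ = arctan(8870/887) ≈ 84.29°
zero (s+974): 974 + j8870 → |·| = √(974²+8870²) = √79625576 ≈ 8923.3, ∠ = arctan(8870/974) ≈ 83.73°
pole (s+3): 3 + j8870 → |·| = √(3²+8870²) = √78676909 ≈ 8870, ∠ = arctan(8870/3) ≈ 89.98°
pole (s+50): 50 + j8870 → |·| = √(50²+8870²) = √78679400 ≈ 8870.1, ∠ = arctan(8870/50) ≈ 89.68°
∠G = 168.02° − 179.66° = -11.64°

-11.6°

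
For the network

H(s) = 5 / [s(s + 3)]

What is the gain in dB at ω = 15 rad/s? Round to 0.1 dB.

At s = jω = j15:
pole (s+3): 3 + j15 → |·| = √(3²+15²) = √234 ≈ 15.297, ∠ = arctan(15/3) ≈ 78.69°
pole at origin: |s| = 15, ∠ = 90.00° (in denominator)
|H| = 5 / 229.46 ≈ 0.02179
Gain = 20 log₁₀(0.02179) ≈ -33.23 dB

-33.2 dB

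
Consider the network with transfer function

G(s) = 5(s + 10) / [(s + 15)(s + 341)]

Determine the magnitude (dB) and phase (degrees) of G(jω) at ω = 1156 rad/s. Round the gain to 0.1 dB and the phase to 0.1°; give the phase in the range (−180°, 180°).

At s = jω = j1156:
zero (s+10): 10 + j1156 → |·| = √(10²+1156²) = √1336436 ≈ 1156, ∠ = arctan(1156/10) ≈ 89.50°
pole (s+15): 15 + j1156 → |·| = √(15²+1156²) = √1336561 ≈ 1156.1, ∠ = arctan(1156/15) ≈ 89.26°
pole (s+341): 341 + j1156 → |·| = √(341²+1156²) = √1452617 ≈ 1205.2, ∠ = arctan(1156/341) ≈ 73.56°
|G| = 5 · 1156 / 1.3933e+06 ≈ 0.0041484
Gain = 20 log₁₀(0.0041484) ≈ -47.64 dB
∠G = 89.50° − 162.82° = -73.32°

-47.6 dB, -73.3°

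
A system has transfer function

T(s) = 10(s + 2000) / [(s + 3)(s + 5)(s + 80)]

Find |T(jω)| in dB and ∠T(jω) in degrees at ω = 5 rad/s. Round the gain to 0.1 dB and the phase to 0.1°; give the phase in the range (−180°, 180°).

At s = jω = j5:
zero (s+2000): 2000 + j5 → |·| = √(2000²+5²) = √4000025 ≈ 2000, ∠ = arctan(5/2000) ≈ 0.14°
pole (s+3): 3 + j5 → |·| = √(3²+5²) = √34 ≈ 5.831, ∠ = arctan(5/3) ≈ 59.04°
pole (s+5): 5 + j5 → |·| = √(5²+5²) = √50 ≈ 7.0711, ∠ = arctan(5/5) ≈ 45.00°
pole (s+80): 80 + j5 → |·| = √(80²+5²) = √6425 ≈ 80.156, ∠ = arctan(5/80) ≈ 3.58°
|T| = 10 · 2000 / 3305 ≈ 6.0514
Gain = 20 log₁₀(6.0514) ≈ 15.64 dB
∠T = 0.14° − 107.62° = -107.48°

15.6 dB, -107.5°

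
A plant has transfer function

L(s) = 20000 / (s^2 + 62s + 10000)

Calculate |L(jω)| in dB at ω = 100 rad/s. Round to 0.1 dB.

At s = jω = j100:
quadratic: (j100)² + 62·j100 + 10000 = 0 + j6200 → |·| ≈ 6200, ∠ ≈ 90.00°
|L| = 20000 / 6200 ≈ 3.2258
Gain = 20 log₁₀(3.2258) ≈ 10.17 dB

10.2 dB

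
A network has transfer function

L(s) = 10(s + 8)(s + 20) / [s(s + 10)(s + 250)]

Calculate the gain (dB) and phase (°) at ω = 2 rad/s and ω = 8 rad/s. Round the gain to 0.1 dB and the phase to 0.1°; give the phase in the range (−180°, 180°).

ω = 2: -9.8 dB, -82.0°; ω = 8: -20.4 dB, -63.7°

At s = jω = j2:
zero (s+8): 8 + j2 → |·| = √(8²+2²) = √68 ≈ 8.2462, ∠ = arctan(2/8) ≈ 14.04°
zero (s+20): 20 + j2 → |·| = √(20²+2²) = √404 ≈ 20.1, ∠ = arctan(2/20) ≈ 5.71°
pole (s+10): 10 + j2 → |·| = √(10²+2²) = √104 ≈ 10.198, ∠ = arctan(2/10) ≈ 11.31°
pole (s+250): 250 + j2 → |·| = √(250²+2²) = √62504 ≈ 250.01, ∠ = arctan(2/250) ≈ 0.46°
pole at origin: |s| = 2, ∠ = 90.00° (in denominator)
|L| = 10 · 165.75 / 5099.2 ≈ 0.32505
Gain = 20 log₁₀(0.32505) ≈ -9.76 dB
∠L = 19.75° − 101.77° = -82.02°

At s = jω = j8:
zero (s+8): 8 + j8 → |·| = √(8²+8²) = √128 ≈ 11.314, ∠ = arctan(8/8) ≈ 45.00°
zero (s+20): 20 + j8 → |·| = √(20²+8²) = √464 ≈ 21.541, ∠ = arctan(8/20) ≈ 21.80°
pole (s+10): 10 + j8 → |·| = √(10²+8²) = √164 ≈ 12.806, ∠ = arctan(8/10) ≈ 38.66°
pole (s+250): 250 + j8 → |·| = √(250²+8²) = √62564 ≈ 250.13, ∠ = arctan(8/250) ≈ 1.83°
pole at origin: |s| = 8, ∠ = 90.00° (in denominator)
|L| = 10 · 243.71 / 25625 ≈ 0.095106
Gain = 20 log₁₀(0.095106) ≈ -20.44 dB
∠L = 66.80° − 130.49° = -63.69°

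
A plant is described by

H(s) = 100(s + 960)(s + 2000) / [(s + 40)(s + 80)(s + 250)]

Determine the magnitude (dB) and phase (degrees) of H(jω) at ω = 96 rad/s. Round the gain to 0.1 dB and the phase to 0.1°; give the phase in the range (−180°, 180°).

34.9 dB, -130.1°

At s = jω = j96:
zero (s+960): 960 + j96 → |·| = √(960²+96²) = √930816 ≈ 964.79, ∠ = arctan(96/960) ≈ 5.71°
zero (s+2000): 2000 + j96 → |·| = √(2000²+96²) = √4009216 ≈ 2002.3, ∠ = arctan(96/2000) ≈ 2.75°
pole (s+40): 40 + j96 → |·| = √(40²+96²) = √10816 ≈ 104, ∠ = arctan(96/40) ≈ 67.38°
pole (s+80): 80 + j96 → |·| = √(80²+96²) = √15616 ≈ 124.96, ∠ = arctan(96/80) ≈ 50.19°
pole (s+250): 250 + j96 → |·| = √(250²+96²) = √71716 ≈ 267.8, ∠ = arctan(96/250) ≈ 21.01°
|H| = 100 · 1.9318e+06 / 3.4803e+06 ≈ 55.507
Gain = 20 log₁₀(55.507) ≈ 34.89 dB
∠H = 8.46° − 138.58° = -130.12°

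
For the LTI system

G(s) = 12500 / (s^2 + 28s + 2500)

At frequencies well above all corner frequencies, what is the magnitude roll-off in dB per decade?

-40 dB/decade

Each pole contributes −20 dB/decade at high frequency; each zero contributes +20 dB/decade.
Net: 0 zero(s) − 2 pole(s) → -40 dB/decade.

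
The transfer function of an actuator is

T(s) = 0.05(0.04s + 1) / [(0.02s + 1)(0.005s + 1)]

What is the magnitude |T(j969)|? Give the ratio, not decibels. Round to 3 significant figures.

0.0202

At ω = 969 rad/s:
zero (1 + j969·0.04) = 1 + j38.76 → |·| ≈ 38.773, ∠ ≈ 88.52°
pole (1 + j969·0.02) = 1 + j19.38 → |·| ≈ 19.406, ∠ ≈ 87.05°
pole (1 + j969·0.005) = 1 + j4.845 → |·| ≈ 4.9471, ∠ ≈ 78.34°
|T| = 0.05 · 38.773 / (19.406 · 4.9471) ≈ 0.020194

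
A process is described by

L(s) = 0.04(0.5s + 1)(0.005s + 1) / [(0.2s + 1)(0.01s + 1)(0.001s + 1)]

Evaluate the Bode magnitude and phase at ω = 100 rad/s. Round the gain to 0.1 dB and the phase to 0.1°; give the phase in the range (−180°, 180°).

-22.1 dB, -22.4°

At ω = 100 rad/s:
zero (1 + j100·0.5) = 1 + j50 → |·| ≈ 50.01, ∠ ≈ 88.85°
zero (1 + j100·0.005) = 1 + j0.5 → |·| ≈ 1.118, ∠ ≈ 26.57°
pole (1 + j100·0.2) = 1 + j20 → |·| ≈ 20.025, ∠ ≈ 87.14°
pole (1 + j100·0.01) = 1 + j1 → |·| ≈ 1.4142, ∠ ≈ 45.00°
pole (1 + j100·0.001) = 1 + j0.1 → |·| ≈ 1.005, ∠ ≈ 5.71°
|L| = 0.04 · 50.01 · 1.118 / (20.025 · 1.4142 · 1.005) ≈ 0.078579
Gain = 20 log₁₀(0.078579) ≈ -22.09 dB
∠L = (88.85° + 26.57°) − (87.14° + 45.00° + 5.71°) = -22.43°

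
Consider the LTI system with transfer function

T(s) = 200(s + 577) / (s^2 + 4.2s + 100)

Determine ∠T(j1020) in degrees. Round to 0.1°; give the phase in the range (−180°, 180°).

At s = jω = j1020:
zero (s+577): 577 + j1020 → |·| = √(577²+1020²) = √1373329 ≈ 1171.9, ∠ = arctan(1020/577) ≈ 60.50°
quadratic: (j1020)² + 4.2·j1020 + 100 = -1040300 + j4284 → |·| ≈ 1.0403e+06, ∠ ≈ 179.76°
∠T = 60.50° − 179.76° = -119.26°

-119.3°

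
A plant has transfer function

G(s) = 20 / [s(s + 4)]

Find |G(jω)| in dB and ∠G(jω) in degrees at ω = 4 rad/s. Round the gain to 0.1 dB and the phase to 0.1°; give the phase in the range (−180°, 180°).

-1.1 dB, -135.0°

At s = jω = j4:
pole (s+4): 4 + j4 → |·| = √(4²+4²) = √32 ≈ 5.6569, ∠ = arctan(4/4) ≈ 45.00°
pole at origin: |s| = 4, ∠ = 90.00° (in denominator)
|G| = 20 / 22.628 ≈ 0.88386
Gain = 20 log₁₀(0.88386) ≈ -1.07 dB
∠G = 0.00° − 135.00° = -135.00°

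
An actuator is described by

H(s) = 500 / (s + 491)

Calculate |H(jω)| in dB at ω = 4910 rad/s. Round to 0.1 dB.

At s = jω = j4910:
pole (s+491): 491 + j4910 → |·| = √(491²+4910²) = √24349181 ≈ 4934.5, ∠ = arctan(4910/491) ≈ 84.29°
|H| = 500 / 4934.5 ≈ 0.10133
Gain = 20 log₁₀(0.10133) ≈ -19.89 dB

-19.9 dB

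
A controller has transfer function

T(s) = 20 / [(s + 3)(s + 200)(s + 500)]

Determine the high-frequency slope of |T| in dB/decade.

-60 dB/decade

Each pole contributes −20 dB/decade at high frequency; each zero contributes +20 dB/decade.
Net: 0 zero(s) − 3 pole(s) → -60 dB/decade.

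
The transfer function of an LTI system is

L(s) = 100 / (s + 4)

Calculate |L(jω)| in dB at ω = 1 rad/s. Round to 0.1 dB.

Substitute s = j1:
Numerator: 100 = 100 + j0
Denominator: (j1) + 4 = 4 + j1
|N| = √(100² + 0²) ≈ 100, ∠N ≈ 0.00°
|D| = √(4² + 1²) ≈ 4.1231, ∠D ≈ 14.04°
|L| = 100 / 4.1231 ≈ 24.254
Gain = 20 log₁₀(24.254) ≈ 27.70 dB

27.7 dB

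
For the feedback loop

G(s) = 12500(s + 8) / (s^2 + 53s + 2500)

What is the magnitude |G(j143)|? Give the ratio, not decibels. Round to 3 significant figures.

91.9

At s = jω = j143:
zero (s+8): 8 + j143 → |·| = √(8²+143²) = √20513 ≈ 143.22, ∠ = arctan(143/8) ≈ 86.80°
quadratic: (j143)² + 53·j143 + 2500 = -17949 + j7579 → |·| ≈ 19484, ∠ ≈ 157.11°
|G| = 12500 · 143.22 / 19484 ≈ 91.883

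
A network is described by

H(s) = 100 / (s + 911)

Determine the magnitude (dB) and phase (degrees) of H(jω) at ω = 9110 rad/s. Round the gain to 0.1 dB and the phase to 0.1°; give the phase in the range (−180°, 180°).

Substitute s = j9110:
Numerator: 100 = 100 + j0
Denominator: (j9110) + 911 = 911 + j9110
|N| = √(100² + 0²) ≈ 100, ∠N ≈ 0.00°
|D| = √(911² + 9110²) ≈ 9155.4, ∠D ≈ 84.29°
|H| = 100 / 9155.4 ≈ 0.010923
Gain = 20 log₁₀(0.010923) ≈ -39.23 dB
∠H = 0.00° − 84.29° = -84.29°

-39.2 dB, -84.3°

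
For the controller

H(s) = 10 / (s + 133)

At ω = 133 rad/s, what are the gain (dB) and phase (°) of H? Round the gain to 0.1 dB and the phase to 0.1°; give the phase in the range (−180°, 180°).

-25.5 dB, -45.0°

At s = jω = j133:
pole (s+133): 133 + j133 → |·| = √(133²+133²) = √35378 ≈ 188.09, ∠ = arctan(133/133) ≈ 45.00°
|H| = 10 / 188.09 ≈ 0.053166
Gain = 20 log₁₀(0.053166) ≈ -25.49 dB
∠H = 0.00° − 45.00° = -45.00°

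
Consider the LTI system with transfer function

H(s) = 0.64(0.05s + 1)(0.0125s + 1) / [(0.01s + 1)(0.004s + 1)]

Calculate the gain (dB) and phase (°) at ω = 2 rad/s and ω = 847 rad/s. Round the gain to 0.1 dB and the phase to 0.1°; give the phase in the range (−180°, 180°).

At ω = 2 rad/s:
zero (1 + j2·0.05) = 1 + j0.1 → |·| ≈ 1.005, ∠ ≈ 5.71°
zero (1 + j2·0.0125) = 1 + j0.025 → |·| ≈ 1.0003, ∠ ≈ 1.43°
pole (1 + j2·0.01) = 1 + j0.02 → |·| ≈ 1.0002, ∠ ≈ 1.15°
pole (1 + j2·0.004) = 1 + j0.008 → |·| ≈ 1, ∠ ≈ 0.46°
|H| = 0.64 · 1.005 · 1.0003 / (1.0002 · 1) ≈ 0.64326
Gain = 20 log₁₀(0.64326) ≈ -3.83 dB
∠H = (5.71° + 1.43°) − (1.15° + 0.46°) = 5.53°

At ω = 847 rad/s:
zero (1 + j847·0.05) = 1 + j42.35 → |·| ≈ 42.362, ∠ ≈ 88.65°
zero (1 + j847·0.0125) = 1 + j10.5875 → |·| ≈ 10.635, ∠ ≈ 84.60°
pole (1 + j847·0.01) = 1 + j8.47 → |·| ≈ 8.5288, ∠ ≈ 83.27°
pole (1 + j847·0.004) = 1 + j3.388 → |·| ≈ 3.5325, ∠ ≈ 73.56°
|H| = 0.64 · 42.362 · 10.635 / (8.5288 · 3.5325) ≈ 9.5703
Gain = 20 log₁₀(9.5703) ≈ 19.62 dB
∠H = (88.65° + 84.60°) − (83.27° + 73.56°) = 16.42°

ω = 2: -3.8 dB, 5.5°; ω = 847: 19.6 dB, 16.4°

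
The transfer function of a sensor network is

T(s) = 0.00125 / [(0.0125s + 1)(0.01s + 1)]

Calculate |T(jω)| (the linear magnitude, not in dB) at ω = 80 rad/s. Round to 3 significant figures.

0.000690

At ω = 80 rad/s:
pole (1 + j80·0.0125) = 1 + j1 → |·| ≈ 1.4142, ∠ ≈ 45.00°
pole (1 + j80·0.01) = 1 + j0.8 → |·| ≈ 1.2806, ∠ ≈ 38.66°
|T| = 0.00125 · 1 / (1.4142 · 1.2806) ≈ 0.00069022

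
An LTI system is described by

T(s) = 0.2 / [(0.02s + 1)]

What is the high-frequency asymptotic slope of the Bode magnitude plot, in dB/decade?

-20 dB/decade

Each pole contributes −20 dB/decade at high frequency; each zero contributes +20 dB/decade.
Net: 0 zero(s) − 1 pole(s) → -20 dB/decade.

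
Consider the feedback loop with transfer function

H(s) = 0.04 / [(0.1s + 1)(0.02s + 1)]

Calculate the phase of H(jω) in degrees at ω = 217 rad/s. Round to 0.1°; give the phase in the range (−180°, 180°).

-164.4°

At ω = 217 rad/s:
pole (1 + j217·0.1) = 1 + j21.7 → |·| ≈ 21.723, ∠ ≈ 87.36°
pole (1 + j217·0.02) = 1 + j4.34 → |·| ≈ 4.4537, ∠ ≈ 77.02°
∠H = (0°) − (87.36° + 77.02°) = -164.38°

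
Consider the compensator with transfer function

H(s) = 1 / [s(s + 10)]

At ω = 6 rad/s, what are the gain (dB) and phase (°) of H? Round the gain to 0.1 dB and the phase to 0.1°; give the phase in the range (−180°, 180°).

-36.9 dB, -121.0°

At s = jω = j6:
pole (s+10): 10 + j6 → |·| = √(10²+6²) = √136 ≈ 11.662, ∠ = arctan(6/10) ≈ 30.96°
pole at origin: |s| = 6, ∠ = 90.00° (in denominator)
|H| = 1 / 69.972 ≈ 0.014291
Gain = 20 log₁₀(0.014291) ≈ -36.90 dB
∠H = 0.00° − 120.96° = -120.96°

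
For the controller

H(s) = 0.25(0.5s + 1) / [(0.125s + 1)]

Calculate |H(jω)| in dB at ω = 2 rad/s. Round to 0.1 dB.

-9.3 dB

At ω = 2 rad/s:
zero (1 + j2·0.5) = 1 + j1 → |·| ≈ 1.4142, ∠ ≈ 45.00°
pole (1 + j2·0.125) = 1 + j0.25 → |·| ≈ 1.0308, ∠ ≈ 14.04°
|H| = 0.25 · 1.4142 / (1.0308) ≈ 0.34299
Gain = 20 log₁₀(0.34299) ≈ -9.29 dB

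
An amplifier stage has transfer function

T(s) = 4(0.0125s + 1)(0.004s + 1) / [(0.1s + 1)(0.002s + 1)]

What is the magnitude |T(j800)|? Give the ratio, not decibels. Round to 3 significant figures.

At ω = 800 rad/s:
zero (1 + j800·0.0125) = 1 + j10 → |·| ≈ 10.05, ∠ ≈ 84.29°
zero (1 + j800·0.004) = 1 + j3.2 → |·| ≈ 3.3526, ∠ ≈ 72.65°
pole (1 + j800·0.1) = 1 + j80 → |·| ≈ 80.006, ∠ ≈ 89.28°
pole (1 + j800·0.002) = 1 + j1.6 → |·| ≈ 1.8868, ∠ ≈ 57.99°
|T| = 4 · 10.05 · 3.3526 / (80.006 · 1.8868) ≈ 0.89281

0.893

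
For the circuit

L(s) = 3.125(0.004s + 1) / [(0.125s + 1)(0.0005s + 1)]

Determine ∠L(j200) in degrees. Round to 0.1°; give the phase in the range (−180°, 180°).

-54.8°

At ω = 200 rad/s:
zero (1 + j200·0.004) = 1 + j0.8 → |·| ≈ 1.2806, ∠ ≈ 38.66°
pole (1 + j200·0.125) = 1 + j25 → |·| ≈ 25.02, ∠ ≈ 87.71°
pole (1 + j200·0.0005) = 1 + j0.1 → |·| ≈ 1.005, ∠ ≈ 5.71°
∠L = (38.66°) − (87.71° + 5.71°) = -54.76°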